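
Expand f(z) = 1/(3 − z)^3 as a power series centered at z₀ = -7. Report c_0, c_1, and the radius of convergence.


Let w = z − z₀, so z = z₀ + w.
Then 3 − z = 3 − (z₀ + w) = (3 − z₀) − w = 10 − w.
f(z) = 1/(10 − w)^3 = (1/(10)^3) · (1 − w/(10))^{−3}.
By the binomial series (1−u)^{−3} = Σ_{n≥0} C(n+2, 2) u^n for |u|<1, with u = w/(10):
  c_n = C(n+2, 2) / (10)^(n+3).
  c_0 = 1/(10)^3 = 1/1000.
  c_1 = 3/(10)^4 = 3/10000.
The series is valid for |w/d| < 1, i.e. |z − z₀| < |d|.
Radius of convergence: R = |3 − z₀| = |10| = 10 (distance from z₀ to the singularity z = 3).

c_0 = 1/1000, c_1 = 3/10000; R = 10.


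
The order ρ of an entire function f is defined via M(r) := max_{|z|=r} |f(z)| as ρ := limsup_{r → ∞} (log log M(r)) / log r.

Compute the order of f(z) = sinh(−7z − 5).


sinh(w) is a linear combination of e^{iw} and e^{−iw} (or e^w, e^{−w} in the hyperbolic case), so |sinh(w)| ≤ e^{|w|}. With w = −7z − 5, |w| ≤ 7|z| + 5 = 7r + 5 on |z| = r, giving M(r) ≤ e^{7r + 5}, so ρ ≤ 1. On a suitable ray (z = it for sin/cos; z = t for sinh/cosh, t real → ∞), |sinh(−7z − 5)| grows like e^{7|t|}/2, so ρ ≥ 1. Hence ρ = 1.
Therefore ρ = 1.

Order ρ = 1.


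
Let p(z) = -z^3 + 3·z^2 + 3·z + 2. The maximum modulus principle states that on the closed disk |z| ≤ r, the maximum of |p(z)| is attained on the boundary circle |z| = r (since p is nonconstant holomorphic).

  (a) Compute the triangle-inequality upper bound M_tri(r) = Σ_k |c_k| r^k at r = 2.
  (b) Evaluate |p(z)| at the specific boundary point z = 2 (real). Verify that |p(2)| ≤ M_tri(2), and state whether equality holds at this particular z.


Coefficients: c_0 = 2, c_1 = 3, c_2 = 3, c_3 = -1. Radius r = 2.
Part (a). Triangle bound: M_tri(r) = Σ_k |c_k| r^k
  = |2|·2^0 + |3|·2^1 + |3|·2^2 + |-1|·2^3
  = 2 + 6 + 12 + 8 = 28.
This bounds M(r) := max_{|z|=r} |p(z)| from above; equality holds iff all terms c_k z^k can be made to align in phase at a single z on |z|=r.
Part (b). At z = 2 (real, on the circle |z| = r):
  p(2) = (2)·2^0 + (3)·2^1 + (3)·2^2 + (-1)·2^3 = 12.
  |p(2)| = 12.
Check: |p(2)| = 12 ≤ 28 = M_tri(2). ✓ Equality does not hold at z = 2 (the coefficients have mixed signs, so the terms do not all align in phase there).

M_tri(2) = 28; |p(2)| = 12; equality at z=2: no.


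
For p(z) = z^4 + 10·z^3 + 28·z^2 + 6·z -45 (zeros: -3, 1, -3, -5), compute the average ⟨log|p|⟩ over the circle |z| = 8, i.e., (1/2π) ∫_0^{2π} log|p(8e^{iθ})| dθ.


Zeros: -5, -3, -3, 1; r = 8.
Inside |z| < r: -5, -3, -3, 1. Outside (|z| ≥ r): ∅.
p(0) = -45, so log|p(0)| = log(45) = 3.8067.
Apply Jensen: I(r) = log|p(0)| + Σ_k log(r/|z_k|), summed over zeros inside |z| < r.
  log(r/|z_k|) for z_k = -3: log(8/3) = 0.9808
  log(r/|z_k|) for z_k = 1: log(8/1) = 2.0794
  log(r/|z_k|) for z_k = -3: log(8/3) = 0.9808
  log(r/|z_k|) for z_k = -5: log(8/5) = 0.4700
Sum over inside zeros: 4.5111.
I(r) = log|p(0)| + (inside sum) = 3.8067 + 4.5111 = 8.3178.
Closed form (all zeros inside, monic): I(r) = n·log(r) = 4·log(8) = 8.3178. ✓

I(r) ≈ 8.3178.


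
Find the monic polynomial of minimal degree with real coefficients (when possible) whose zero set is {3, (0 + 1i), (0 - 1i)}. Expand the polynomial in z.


The polynomial is p(z) = ∏_{α ∈ S} (z − α), where S = {3, (0 + 1i), (0 - 1i)}.
Expanding the product yields: p(z) = z^3 -3·z^2 + z -3.
Note conjugate pairs combine to real quadratics: (z − (0+1i))(z − (0−1i)) = z² + 1.
The resulting polynomial has degree 3 and real coefficients as required.

p(z) = z^3 -3·z^2 + z -3.


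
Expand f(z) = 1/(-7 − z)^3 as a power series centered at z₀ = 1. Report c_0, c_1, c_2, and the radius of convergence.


Let w = z − z₀, so z = z₀ + w.
Then -7 − z = -7 − (z₀ + w) = (-7 − z₀) − w = -8 − w.
f(z) = 1/(-8 − w)^3 = (1/(-8)^3) · (1 − w/(-8))^{−3}.
By the binomial series (1−u)^{−3} = Σ_{n≥0} C(n+2, 2) u^n for |u|<1, with u = w/(-8):
  c_n = C(n+2, 2) / (-8)^(n+3).
  c_0 = 1/(-8)^3 = -1/512.
  c_1 = 3/(-8)^4 = 3/4096.
  c_2 = 6/(-8)^5 = -3/16384.
The series is valid for |w/d| < 1, i.e. |z − z₀| < |d|.
Radius of convergence: R = |-7 − z₀| = |-8| = 8 (distance from z₀ to the singularity z = -7).

c_0 = -1/512, c_1 = 3/4096, c_2 = -3/16384; R = 8.


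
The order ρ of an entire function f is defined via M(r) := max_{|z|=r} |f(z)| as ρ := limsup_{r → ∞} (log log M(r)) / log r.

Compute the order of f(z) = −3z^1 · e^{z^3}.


M(r) = max_{|z|=r} |-3|·|z|^1·|e^{z^3}| = 3·r^1 · e^{1r^3} (the factors attain their maxima compatibly on |z|=r). Then log M(r) = log 3 + 1·log r + 1r^3, dominated by the last term, so log log M(r) ~ 3·log r. The polynomial factor -3z^1 contributes only a log r term and does not affect the order. ρ = 3.
Therefore ρ = 3.

Order ρ = 3.


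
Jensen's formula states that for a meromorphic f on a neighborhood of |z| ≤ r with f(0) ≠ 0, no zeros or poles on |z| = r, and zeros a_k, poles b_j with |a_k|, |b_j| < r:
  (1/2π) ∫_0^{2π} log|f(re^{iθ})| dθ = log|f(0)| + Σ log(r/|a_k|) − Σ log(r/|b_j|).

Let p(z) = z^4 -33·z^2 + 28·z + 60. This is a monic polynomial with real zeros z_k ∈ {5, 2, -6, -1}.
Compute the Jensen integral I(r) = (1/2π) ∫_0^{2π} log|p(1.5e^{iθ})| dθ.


Zeros: -6, -1, 2, 5; r = 1.5.
Inside |z| < r: -1. Outside (|z| ≥ r): -6, 2, 5.
p(0) = 60, so log|p(0)| = log(60) = 4.0943.
Apply Jensen: I(r) = log|p(0)| + Σ_k log(r/|z_k|), summed over zeros inside |z| < r.
  log(r/|z_k|) for z_k = -1: log(1.5/1) = 0.4055
  Outside zeros (-6, 2, 5) contribute nothing to the Jensen sum.
Sum over inside zeros: 0.4055.
I(r) = log|p(0)| + (inside sum) = 4.0943 + 0.4055 = 4.4998.
Note: since some zeros are outside |z| ≤ r, the simplified n·log(r) form does NOT apply — only the inside zeros contribute.

I(r) ≈ 4.4998.


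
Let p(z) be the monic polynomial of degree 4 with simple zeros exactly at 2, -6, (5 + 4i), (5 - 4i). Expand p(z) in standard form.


The polynomial is p(z) = ∏_{α ∈ S} (z − α), where S = {2, -6, (5 + 4i), (5 - 4i)}.
Expanding the product yields: p(z) = z^4 -6·z^3 -11·z^2 + 284·z -492.
Note conjugate pairs combine to real quadratics: (z − (5+4i))(z − (5−4i)) = z² − 10z + 41.
The resulting polynomial has degree 4 and real coefficients as required.

p(z) = z^4 -6·z^3 -11·z^2 + 284·z -492.


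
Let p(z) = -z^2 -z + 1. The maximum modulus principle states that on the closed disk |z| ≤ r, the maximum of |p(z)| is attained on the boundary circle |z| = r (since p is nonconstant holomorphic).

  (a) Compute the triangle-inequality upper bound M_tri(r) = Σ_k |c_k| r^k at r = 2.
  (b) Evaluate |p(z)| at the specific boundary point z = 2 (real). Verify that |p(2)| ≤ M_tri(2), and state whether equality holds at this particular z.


Coefficients: c_0 = 1, c_1 = -1, c_2 = -1. Radius r = 2.
Part (a). Triangle bound: M_tri(r) = Σ_k |c_k| r^k
  = |1|·2^0 + |-1|·2^1 + |-1|·2^2
  = 1 + 2 + 4 = 7.
This bounds M(r) := max_{|z|=r} |p(z)| from above; equality holds iff all terms c_k z^k can be made to align in phase at a single z on |z|=r.
Part (b). At z = 2 (real, on the circle |z| = r):
  p(2) = (1)·2^0 + (-1)·2^1 + (-1)·2^2 = -5.
  |p(2)| = 5.
Check: |p(2)| = 5 ≤ 7 = M_tri(2). ✓ Equality does not hold at z = 2 (the coefficients have mixed signs, so the terms do not all align in phase there).

M_tri(2) = 7; |p(2)| = 5; equality at z=2: no.


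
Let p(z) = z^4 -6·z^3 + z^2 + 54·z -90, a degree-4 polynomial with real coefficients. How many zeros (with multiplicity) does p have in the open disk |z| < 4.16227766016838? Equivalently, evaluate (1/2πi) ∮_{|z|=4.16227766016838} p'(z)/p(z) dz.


The zeros of p are: (3 + 1i), (3 - 1i), 3, -3.
Their magnitudes are: 3.162, 3.162, 3, 3.
Zeros with |z| < R = 4.16227766016838: (3 + 1i), (3 - 1i), 3, -3.
Count = 4.
By the argument principle, (1/2πi) ∮_{|z|=R} p'(z)/p(z) dz equals exactly this count.

Number of zeros inside |z| < 4.16227766016838: 4.


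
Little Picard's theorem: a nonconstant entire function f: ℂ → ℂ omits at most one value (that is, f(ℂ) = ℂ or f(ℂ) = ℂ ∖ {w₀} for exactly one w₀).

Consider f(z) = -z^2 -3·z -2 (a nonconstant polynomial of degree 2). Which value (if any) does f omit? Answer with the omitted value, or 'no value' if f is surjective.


Little Picard bounds the complement of f(ℂ) to at most one point.
For every w ∈ ℂ, the equation p(z) − w = 0 is a nonconstant polynomial in z and hence has at least one root by the fundamental theorem of algebra. So p is surjective onto ℂ, omitting no value.

Omitted value: no value.


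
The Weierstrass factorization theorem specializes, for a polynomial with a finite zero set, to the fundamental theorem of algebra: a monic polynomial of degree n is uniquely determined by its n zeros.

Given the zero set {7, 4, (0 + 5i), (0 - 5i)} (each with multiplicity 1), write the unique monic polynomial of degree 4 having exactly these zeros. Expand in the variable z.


The polynomial is p(z) = ∏_{α ∈ S} (z − α), where S = {7, 4, (0 + 5i), (0 - 5i)}.
Expanding the product yields: p(z) = z^4 -11·z^3 + 53·z^2 -275·z + 700.
Note conjugate pairs combine to real quadratics: (z − (0+5i))(z − (0−5i)) = z² + 25.
The resulting polynomial has degree 4 and real coefficients as required.

p(z) = z^4 -11·z^3 + 53·z^2 -275·z + 700.


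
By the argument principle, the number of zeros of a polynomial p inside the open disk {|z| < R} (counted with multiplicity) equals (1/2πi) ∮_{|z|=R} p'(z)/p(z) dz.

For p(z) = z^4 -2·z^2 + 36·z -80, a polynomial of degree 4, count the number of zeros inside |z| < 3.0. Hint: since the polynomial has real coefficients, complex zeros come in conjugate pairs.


The zeros of p are: -4, (1 + 3i), (1 - 3i), 2.
Their magnitudes are: 4, 3.162, 3.162, 2.
Zeros with |z| < R = 3.0: 2.
Count = 1.
By the argument principle, (1/2πi) ∮_{|z|=R} p'(z)/p(z) dz equals exactly this count.

Number of zeros inside |z| < 3.0: 1.


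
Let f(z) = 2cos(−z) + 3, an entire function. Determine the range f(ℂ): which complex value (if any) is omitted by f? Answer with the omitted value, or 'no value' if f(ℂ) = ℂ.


Little Picard bounds the complement of f(ℂ) to at most one point.
cos is entire and surjective onto ℂ: for every w ∈ ℂ, cos(ζ) = w has a solution ζ ∈ ℂ (e.g., via the complex inverse arccos). With ζ = −z this gives z = ζ/(-1). Then 2·cos(−z) takes every value in 2·ℂ = ℂ, and adding 3 is a bijection of ℂ. So f is surjective and omits no value. (Note: only on the real line is cos bounded by [−1, 1].)

Omitted value: no value.


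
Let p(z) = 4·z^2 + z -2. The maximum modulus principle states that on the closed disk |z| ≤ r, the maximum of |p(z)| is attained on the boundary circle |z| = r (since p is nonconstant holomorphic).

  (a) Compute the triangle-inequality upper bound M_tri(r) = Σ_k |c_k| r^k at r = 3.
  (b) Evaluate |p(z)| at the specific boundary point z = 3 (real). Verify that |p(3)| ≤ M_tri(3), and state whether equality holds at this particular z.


Coefficients: c_0 = -2, c_1 = 1, c_2 = 4. Radius r = 3.
Part (a). Triangle bound: M_tri(r) = Σ_k |c_k| r^k
  = |-2|·3^0 + |1|·3^1 + |4|·3^2
  = 2 + 3 + 36 = 41.
This bounds M(r) := max_{|z|=r} |p(z)| from above; equality holds iff all terms c_k z^k can be made to align in phase at a single z on |z|=r.
Part (b). At z = 3 (real, on the circle |z| = r):
  p(3) = (-2)·3^0 + (1)·3^1 + (4)·3^2 = 37.
  |p(3)| = 37.
Check: |p(3)| = 37 ≤ 41 = M_tri(3). ✓ Equality does not hold at z = 3 (the coefficients have mixed signs, so the terms do not all align in phase there).

M_tri(3) = 41; |p(3)| = 37; equality at z=3: no.


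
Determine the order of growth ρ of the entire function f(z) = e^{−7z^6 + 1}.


|e^{−7z^6 + 1}| = e^{Re(-7·z^6) + 1} ≤ e^{7|z|^6 + 1} = e^{7r^6 + 1} on |z| = r, so ρ ≤ 6. Choosing z on |z|=r so that -7·z^6 is real positive (always possible by picking arg z appropriately) gives |f(z)| = e^{7r^6 + 1}, matching the bound. The additive constant 1 does not affect log log M(r) ~ 6·log r. Hence ρ = 6.
Therefore ρ = 6.

Order ρ = 6.


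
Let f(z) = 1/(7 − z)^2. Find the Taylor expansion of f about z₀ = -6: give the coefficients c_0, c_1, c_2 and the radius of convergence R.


Let w = z − z₀, so z = z₀ + w.
Then 7 − z = 7 − (z₀ + w) = (7 − z₀) − w = 13 − w.
f(z) = 1/(13 − w)^2 = (1/(13)^2) · (1 − w/(13))^{−2}.
By the binomial series (1−u)^{−2} = Σ_{n≥0} C(n+1, 1) u^n for |u|<1, with u = w/(13):
  c_n = C(n+1, 1) / (13)^(n+2).
  c_0 = 1/(13)^2 = 1/169.
  c_1 = 2/(13)^3 = 2/2197.
  c_2 = 3/(13)^4 = 3/28561.
The series is valid for |w/d| < 1, i.e. |z − z₀| < |d|.
Radius of convergence: R = |7 − z₀| = |13| = 13 (distance from z₀ to the singularity z = 7).

c_0 = 1/169, c_1 = 2/2197, c_2 = 3/28561; R = 13.


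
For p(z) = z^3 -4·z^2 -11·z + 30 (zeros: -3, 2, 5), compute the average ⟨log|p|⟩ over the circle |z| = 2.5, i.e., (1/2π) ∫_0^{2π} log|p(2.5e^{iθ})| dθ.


Zeros: -3, 2, 5; r = 2.5.
Inside |z| < r: 2. Outside (|z| ≥ r): -3, 5.
p(0) = 30, so log|p(0)| = log(30) = 3.4012.
Apply Jensen: I(r) = log|p(0)| + Σ_k log(r/|z_k|), summed over zeros inside |z| < r.
  log(r/|z_k|) for z_k = 2: log(2.5/2) = 0.2231
  Outside zeros (-3, 5) contribute nothing to the Jensen sum.
Sum over inside zeros: 0.2231.
I(r) = log|p(0)| + (inside sum) = 3.4012 + 0.2231 = 3.6243.
Note: since some zeros are outside |z| ≤ r, the simplified n·log(r) form does NOT apply — only the inside zeros contribute.

I(r) ≈ 3.6243.


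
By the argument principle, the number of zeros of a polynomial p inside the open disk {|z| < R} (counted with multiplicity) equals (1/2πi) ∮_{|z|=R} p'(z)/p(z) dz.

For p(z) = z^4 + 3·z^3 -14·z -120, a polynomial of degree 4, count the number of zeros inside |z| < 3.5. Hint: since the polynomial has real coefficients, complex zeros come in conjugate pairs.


The zeros of p are: 3, (-1 + 3i), (-1 - 3i), -4.
Their magnitudes are: 3, 3.162, 3.162, 4.
Zeros with |z| < R = 3.5: 3, (-1 + 3i), (-1 - 3i).
Count = 3.
By the argument principle, (1/2πi) ∮_{|z|=R} p'(z)/p(z) dz equals exactly this count.

Number of zeros inside |z| < 3.5: 3.


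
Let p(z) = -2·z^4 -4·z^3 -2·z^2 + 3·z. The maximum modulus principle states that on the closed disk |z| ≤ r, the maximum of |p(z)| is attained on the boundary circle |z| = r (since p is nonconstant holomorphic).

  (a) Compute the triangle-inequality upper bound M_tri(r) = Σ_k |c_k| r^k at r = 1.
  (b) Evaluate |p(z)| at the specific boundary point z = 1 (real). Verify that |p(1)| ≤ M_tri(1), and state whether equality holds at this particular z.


Coefficients: c_0 = 0, c_1 = 3, c_2 = -2, c_3 = -4, c_4 = -2. Radius r = 1.
Part (a). Triangle bound: M_tri(r) = Σ_k |c_k| r^k
  = |0|·1^0 + |3|·1^1 + |-2|·1^2 + |-4|·1^3 + |-2|·1^4
  = 0 + 3 + 2 + 4 + 2 = 11.
This bounds M(r) := max_{|z|=r} |p(z)| from above; equality holds iff all terms c_k z^k can be made to align in phase at a single z on |z|=r.
Part (b). At z = 1 (real, on the circle |z| = r):
  p(1) = (0)·1^0 + (3)·1^1 + (-2)·1^2 + (-4)·1^3 + (-2)·1^4 = -5.
  |p(1)| = 5.
Check: |p(1)| = 5 ≤ 11 = M_tri(1). ✓ Equality does not hold at z = 1 (the coefficients have mixed signs, so the terms do not all align in phase there).

M_tri(1) = 11; |p(1)| = 5; equality at z=1: no.


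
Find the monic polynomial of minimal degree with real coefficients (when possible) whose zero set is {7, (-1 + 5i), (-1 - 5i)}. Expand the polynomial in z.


The polynomial is p(z) = ∏_{α ∈ S} (z − α), where S = {7, (-1 + 5i), (-1 - 5i)}.
Expanding the product yields: p(z) = z^3 -5·z^2 + 12·z -182.
Note conjugate pairs combine to real quadratics: (z − (-1+5i))(z − (-1−5i)) = z² + 2z + 26.
The resulting polynomial has degree 3 and real coefficients as required.

p(z) = z^3 -5·z^2 + 12·z -182.


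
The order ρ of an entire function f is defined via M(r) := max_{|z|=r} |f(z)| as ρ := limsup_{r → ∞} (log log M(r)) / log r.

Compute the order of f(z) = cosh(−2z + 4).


cosh(w) is a linear combination of e^{iw} and e^{−iw} (or e^w, e^{−w} in the hyperbolic case), so |cosh(w)| ≤ e^{|w|}. With w = −2z + 4, |w| ≤ 2|z| + 4 = 2r + 4 on |z| = r, giving M(r) ≤ e^{2r + 4}, so ρ ≤ 1. On a suitable ray (z = it for sin/cos; z = t for sinh/cosh, t real → ∞), |cosh(−2z + 4)| grows like e^{2|t|}/2, so ρ ≥ 1. Hence ρ = 1.
Therefore ρ = 1.

Order ρ = 1.


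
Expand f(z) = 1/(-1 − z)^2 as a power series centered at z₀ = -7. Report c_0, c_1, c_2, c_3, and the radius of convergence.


Let w = z − z₀, so z = z₀ + w.
Then -1 − z = -1 − (z₀ + w) = (-1 − z₀) − w = 6 − w.
f(z) = 1/(6 − w)^2 = (1/(6)^2) · (1 − w/(6))^{−2}.
By the binomial series (1−u)^{−2} = Σ_{n≥0} C(n+1, 1) u^n for |u|<1, with u = w/(6):
  c_n = C(n+1, 1) / (6)^(n+2).
  c_0 = 1/(6)^2 = 1/36.
  c_1 = 2/(6)^3 = 1/108.
  c_2 = 3/(6)^4 = 1/432.
  c_3 = 4/(6)^5 = 1/1944.
The series is valid for |w/d| < 1, i.e. |z − z₀| < |d|.
Radius of convergence: R = |-1 − z₀| = |6| = 6 (distance from z₀ to the singularity z = -1).

c_0 = 1/36, c_1 = 1/108, c_2 = 1/432, c_3 = 1/1944; R = 6.


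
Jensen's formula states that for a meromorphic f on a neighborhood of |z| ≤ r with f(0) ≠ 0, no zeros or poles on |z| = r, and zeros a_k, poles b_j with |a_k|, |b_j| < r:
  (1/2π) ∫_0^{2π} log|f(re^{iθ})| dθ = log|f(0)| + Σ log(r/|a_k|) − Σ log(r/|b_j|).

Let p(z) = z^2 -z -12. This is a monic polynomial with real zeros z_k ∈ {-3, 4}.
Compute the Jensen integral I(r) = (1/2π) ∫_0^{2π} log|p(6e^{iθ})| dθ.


Zeros: -3, 4; r = 6.
Inside |z| < r: -3, 4. Outside (|z| ≥ r): ∅.
p(0) = -12, so log|p(0)| = log(12) = 2.4849.
Apply Jensen: I(r) = log|p(0)| + Σ_k log(r/|z_k|), summed over zeros inside |z| < r.
  log(r/|z_k|) for z_k = -3: log(6/3) = 0.6931
  log(r/|z_k|) for z_k = 4: log(6/4) = 0.4055
Sum over inside zeros: 1.0986.
I(r) = log|p(0)| + (inside sum) = 2.4849 + 1.0986 = 3.5835.
Closed form (all zeros inside, monic): I(r) = n·log(r) = 2·log(6) = 3.5835. ✓

I(r) ≈ 3.5835.


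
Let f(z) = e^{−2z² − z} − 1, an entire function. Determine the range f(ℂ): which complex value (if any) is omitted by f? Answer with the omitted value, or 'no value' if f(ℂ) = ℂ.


Little Picard bounds the complement of f(ℂ) to at most one point.
The exponent g(z) = −2z² − z is a nonconstant polynomial, hence surjective onto ℂ. So e^{g(z)} takes every value in {e^w : w ∈ ℂ} = ℂ ∖ {0}. Adding -1 shifts the range to ℂ ∖ {-1}. f omits exactly -1.

Omitted value: -1.


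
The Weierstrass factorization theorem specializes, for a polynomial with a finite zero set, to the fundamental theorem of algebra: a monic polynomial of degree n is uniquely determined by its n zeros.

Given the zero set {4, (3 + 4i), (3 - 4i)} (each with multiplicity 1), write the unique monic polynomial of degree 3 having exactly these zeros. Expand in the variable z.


The polynomial is p(z) = ∏_{α ∈ S} (z − α), where S = {4, (3 + 4i), (3 - 4i)}.
Expanding the product yields: p(z) = z^3 -10·z^2 + 49·z -100.
Note conjugate pairs combine to real quadratics: (z − (3+4i))(z − (3−4i)) = z² − 6z + 25.
The resulting polynomial has degree 3 and real coefficients as required.

p(z) = z^3 -10·z^2 + 49·z -100.


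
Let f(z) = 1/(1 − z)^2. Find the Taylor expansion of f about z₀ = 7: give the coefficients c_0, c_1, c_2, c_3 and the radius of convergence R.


Let w = z − z₀, so z = z₀ + w.
Then 1 − z = 1 − (z₀ + w) = (1 − z₀) − w = -6 − w.
f(z) = 1/(-6 − w)^2 = (1/(-6)^2) · (1 − w/(-6))^{−2}.
By the binomial series (1−u)^{−2} = Σ_{n≥0} C(n+1, 1) u^n for |u|<1, with u = w/(-6):
  c_n = C(n+1, 1) / (-6)^(n+2).
  c_0 = 1/(-6)^2 = 1/36.
  c_1 = 2/(-6)^3 = -1/108.
  c_2 = 3/(-6)^4 = 1/432.
  c_3 = 4/(-6)^5 = -1/1944.
The series is valid for |w/d| < 1, i.e. |z − z₀| < |d|.
Radius of convergence: R = |1 − z₀| = |-6| = 6 (distance from z₀ to the singularity z = 1).

c_0 = 1/36, c_1 = -1/108, c_2 = 1/432, c_3 = -1/1944; R = 6.


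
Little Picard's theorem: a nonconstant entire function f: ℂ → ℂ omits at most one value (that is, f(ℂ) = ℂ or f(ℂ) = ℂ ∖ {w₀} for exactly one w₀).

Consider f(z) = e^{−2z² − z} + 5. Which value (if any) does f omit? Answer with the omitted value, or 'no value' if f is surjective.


Little Picard bounds the complement of f(ℂ) to at most one point.
The exponent g(z) = −2z² − z is a nonconstant polynomial, hence surjective onto ℂ. So e^{g(z)} takes every value in {e^w : w ∈ ℂ} = ℂ ∖ {0}. Adding 5 shifts the range to ℂ ∖ {5}. f omits exactly 5.

Omitted value: 5.


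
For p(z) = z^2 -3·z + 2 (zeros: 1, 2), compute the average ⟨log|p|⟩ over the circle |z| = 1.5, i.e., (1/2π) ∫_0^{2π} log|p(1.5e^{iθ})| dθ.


Zeros: 1, 2; r = 1.5.
Inside |z| < r: 1. Outside (|z| ≥ r): 2.
p(0) = 2, so log|p(0)| = log(2) = 0.6931.
Apply Jensen: I(r) = log|p(0)| + Σ_k log(r/|z_k|), summed over zeros inside |z| < r.
  log(r/|z_k|) for z_k = 1: log(1.5/1) = 0.4055
  Outside zeros (2) contribute nothing to the Jensen sum.
Sum over inside zeros: 0.4055.
I(r) = log|p(0)| + (inside sum) = 0.6931 + 0.4055 = 1.0986.
Note: since some zeros are outside |z| ≤ r, the simplified n·log(r) form does NOT apply — only the inside zeros contribute.

I(r) ≈ 1.0986.


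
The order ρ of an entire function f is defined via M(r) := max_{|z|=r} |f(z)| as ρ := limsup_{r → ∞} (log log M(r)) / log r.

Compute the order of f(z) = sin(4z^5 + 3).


Write sin(w) = (e^{iw} ± e^{−iw})/(2 or 2i), so |sin(w)| ≤ e^{|w|}. With w = 4z^5 + 3, |w| ≤ 4r^5 + 3 on |z|=r, giving M(r) ≤ e^{4r^5 + 3} and ρ ≤ 5. For the lower bound, choose z on |z|=r with 4z^5 purely imaginary of modulus 4r^5; then |sin(4z^5 + 3)| grows like e^{4r^5}/2, so ρ ≥ 5. Hence ρ = 5.
Therefore ρ = 5.

Order ρ = 5.


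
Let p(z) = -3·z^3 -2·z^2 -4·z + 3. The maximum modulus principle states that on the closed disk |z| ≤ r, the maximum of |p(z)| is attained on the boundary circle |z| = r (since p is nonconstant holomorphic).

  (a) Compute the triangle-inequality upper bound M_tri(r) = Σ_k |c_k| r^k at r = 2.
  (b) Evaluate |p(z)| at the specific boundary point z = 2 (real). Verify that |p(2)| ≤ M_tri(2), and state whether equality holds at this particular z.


Coefficients: c_0 = 3, c_1 = -4, c_2 = -2, c_3 = -3. Radius r = 2.
Part (a). Triangle bound: M_tri(r) = Σ_k |c_k| r^k
  = |3|·2^0 + |-4|·2^1 + |-2|·2^2 + |-3|·2^3
  = 3 + 8 + 8 + 24 = 43.
This bounds M(r) := max_{|z|=r} |p(z)| from above; equality holds iff all terms c_k z^k can be made to align in phase at a single z on |z|=r.
Part (b). At z = 2 (real, on the circle |z| = r):
  p(2) = (3)·2^0 + (-4)·2^1 + (-2)·2^2 + (-3)·2^3 = -37.
  |p(2)| = 37.
Check: |p(2)| = 37 ≤ 43 = M_tri(2). ✓ Equality does not hold at z = 2 (the coefficients have mixed signs, so the terms do not all align in phase there).

M_tri(2) = 43; |p(2)| = 37; equality at z=2: no.


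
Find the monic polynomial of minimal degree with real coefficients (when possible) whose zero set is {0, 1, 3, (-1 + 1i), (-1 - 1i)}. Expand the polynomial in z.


The polynomial is p(z) = ∏_{α ∈ S} (z − α), where S = {0, 1, 3, (-1 + 1i), (-1 - 1i)}.
Expanding the product yields: p(z) = z^5 -2·z^4 -3·z^3 -2·z^2 + 6·z.
Note conjugate pairs combine to real quadratics: (z − (-1+1i))(z − (-1−1i)) = z² + 2z + 2.
The resulting polynomial has degree 5 and real coefficients as required.

p(z) = z^5 -2·z^4 -3·z^3 -2·z^2 + 6·z.


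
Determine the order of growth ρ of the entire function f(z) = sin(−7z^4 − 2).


Write sin(w) = (e^{iw} ± e^{−iw})/(2 or 2i), so |sin(w)| ≤ e^{|w|}. With w = −7z^4 − 2, |w| ≤ 7r^4 + 2 on |z|=r, giving M(r) ≤ e^{7r^4 + 2} and ρ ≤ 4. For the lower bound, choose z on |z|=r with -7z^4 purely imaginary of modulus 7r^4; then |sin(−7z^4 − 2)| grows like e^{7r^4}/2, so ρ ≥ 4. Hence ρ = 4.
Therefore ρ = 4.

Order ρ = 4.


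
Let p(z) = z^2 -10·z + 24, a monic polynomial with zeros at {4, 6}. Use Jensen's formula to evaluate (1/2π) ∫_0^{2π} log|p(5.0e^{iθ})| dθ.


Zeros: 4, 6; r = 5.0.
Inside |z| < r: 4. Outside (|z| ≥ r): 6.
p(0) = 24, so log|p(0)| = log(24) = 3.1781.
Apply Jensen: I(r) = log|p(0)| + Σ_k log(r/|z_k|), summed over zeros inside |z| < r.
  log(r/|z_k|) for z_k = 4: log(5.0/4) = 0.2231
  Outside zeros (6) contribute nothing to the Jensen sum.
Sum over inside zeros: 0.2231.
I(r) = log|p(0)| + (inside sum) = 3.1781 + 0.2231 = 3.4012.
Note: since some zeros are outside |z| ≤ r, the simplified n·log(r) form does NOT apply — only the inside zeros contribute.

I(r) ≈ 3.4012.


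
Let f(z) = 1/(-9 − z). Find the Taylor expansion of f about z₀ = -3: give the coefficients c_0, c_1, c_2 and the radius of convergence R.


Let w = z − z₀, so z = z₀ + w.
Then -9 − z = -9 − (z₀ + w) = (-9 − z₀) − w = -6 − w.
f(z) = 1/(-6 − w) = (1/(-6)) · 1/(1 − w/(-6)) = Σ_{n≥0} w^n / (-6)^(n+1).
So c_n = 1/(-6)^(n+1):
  c_0 = 1/(-6)^1 = -1/6.
  c_1 = 1/(-6)^2 = 1/36.
  c_2 = 1/(-6)^3 = -1/216.
The series is valid for |w/d| < 1, i.e. |z − z₀| < |d|.
Radius of convergence: R = |-9 − z₀| = |-6| = 6 (distance from z₀ to the singularity z = -9).

c_0 = -1/6, c_1 = 1/36, c_2 = -1/216; R = 6.


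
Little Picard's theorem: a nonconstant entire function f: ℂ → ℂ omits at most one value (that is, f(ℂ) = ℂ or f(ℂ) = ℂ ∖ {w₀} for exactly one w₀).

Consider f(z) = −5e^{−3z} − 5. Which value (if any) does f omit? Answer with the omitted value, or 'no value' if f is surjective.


Little Picard bounds the complement of f(ℂ) to at most one point.
e^{−3z} is never zero on ℂ, so -5·e^{−3z} takes every value in ℂ ∖ {0}. Adding -5 shifts the range to ℂ ∖ {-5}. Thus f omits exactly the value -5.

Omitted value: -5.


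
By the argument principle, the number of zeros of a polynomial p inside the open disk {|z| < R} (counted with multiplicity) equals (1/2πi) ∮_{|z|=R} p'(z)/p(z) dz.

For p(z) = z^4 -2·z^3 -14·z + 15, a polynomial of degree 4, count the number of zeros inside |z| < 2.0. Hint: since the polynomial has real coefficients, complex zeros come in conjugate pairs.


The zeros of p are: 3, 1, (-1 + 2i), (-1 - 2i).
Their magnitudes are: 3, 1, 2.236, 2.236.
Zeros with |z| < R = 2.0: 1.
Count = 1.
By the argument principle, (1/2πi) ∮_{|z|=R} p'(z)/p(z) dz equals exactly this count.

Number of zeros inside |z| < 2.0: 1.


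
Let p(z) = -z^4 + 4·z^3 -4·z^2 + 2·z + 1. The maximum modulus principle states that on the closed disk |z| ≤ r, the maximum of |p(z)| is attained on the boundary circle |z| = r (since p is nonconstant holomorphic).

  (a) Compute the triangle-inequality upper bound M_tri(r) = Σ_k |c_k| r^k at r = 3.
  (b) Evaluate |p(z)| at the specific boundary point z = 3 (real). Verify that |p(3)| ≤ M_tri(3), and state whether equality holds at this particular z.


Coefficients: c_0 = 1, c_1 = 2, c_2 = -4, c_3 = 4, c_4 = -1. Radius r = 3.
Part (a). Triangle bound: M_tri(r) = Σ_k |c_k| r^k
  = |1|·3^0 + |2|·3^1 + |-4|·3^2 + |4|·3^3 + |-1|·3^4
  = 1 + 6 + 36 + 108 + 81 = 232.
This bounds M(r) := max_{|z|=r} |p(z)| from above; equality holds iff all terms c_k z^k can be made to align in phase at a single z on |z|=r.
Part (b). At z = 3 (real, on the circle |z| = r):
  p(3) = (1)·3^0 + (2)·3^1 + (-4)·3^2 + (4)·3^3 + (-1)·3^4 = -2.
  |p(3)| = 2.
Check: |p(3)| = 2 ≤ 232 = M_tri(3). ✓ Equality does not hold at z = 3 (the coefficients have mixed signs, so the terms do not all align in phase there).

M_tri(3) = 232; |p(3)| = 2; equality at z=3: no.


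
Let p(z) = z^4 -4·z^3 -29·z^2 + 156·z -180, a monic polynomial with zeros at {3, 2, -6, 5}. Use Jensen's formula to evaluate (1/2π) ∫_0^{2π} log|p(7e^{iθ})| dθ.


Zeros: -6, 2, 3, 5; r = 7.
Inside |z| < r: -6, 2, 3, 5. Outside (|z| ≥ r): ∅.
p(0) = -180, so log|p(0)| = log(180) = 5.1930.
Apply Jensen: I(r) = log|p(0)| + Σ_k log(r/|z_k|), summed over zeros inside |z| < r.
  log(r/|z_k|) for z_k = 3: log(7/3) = 0.8473
  log(r/|z_k|) for z_k = 2: log(7/2) = 1.2528
  log(r/|z_k|) for z_k = -6: log(7/6) = 0.1542
  log(r/|z_k|) for z_k = 5: log(7/5) = 0.3365
Sum over inside zeros: 2.5907.
I(r) = log|p(0)| + (inside sum) = 5.1930 + 2.5907 = 7.7836.
Closed form (all zeros inside, monic): I(r) = n·log(r) = 4·log(7) = 7.7836. ✓

I(r) ≈ 7.7836.


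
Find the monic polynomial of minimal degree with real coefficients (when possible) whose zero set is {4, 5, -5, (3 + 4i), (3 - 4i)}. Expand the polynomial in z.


The polynomial is p(z) = ∏_{α ∈ S} (z − α), where S = {4, 5, -5, (3 + 4i), (3 - 4i)}.
Expanding the product yields: p(z) = z^5 -10·z^4 + 24·z^3 + 150·z^2 -1225·z + 2500.
Note conjugate pairs combine to real quadratics: (z − (3+4i))(z − (3−4i)) = z² − 6z + 25.
The resulting polynomial has degree 5 and real coefficients as required.

p(z) = z^5 -10·z^4 + 24·z^3 + 150·z^2 -1225·z + 2500.


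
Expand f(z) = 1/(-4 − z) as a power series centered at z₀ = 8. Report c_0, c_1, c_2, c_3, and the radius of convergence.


Let w = z − z₀, so z = z₀ + w.
Then -4 − z = -4 − (z₀ + w) = (-4 − z₀) − w = -12 − w.
f(z) = 1/(-12 − w) = (1/(-12)) · 1/(1 − w/(-12)) = Σ_{n≥0} w^n / (-12)^(n+1).
So c_n = 1/(-12)^(n+1):
  c_0 = 1/(-12)^1 = -1/12.
  c_1 = 1/(-12)^2 = 1/144.
  c_2 = 1/(-12)^3 = -1/1728.
  c_3 = 1/(-12)^4 = 1/20736.
The series is valid for |w/d| < 1, i.e. |z − z₀| < |d|.
Radius of convergence: R = |-4 − z₀| = |-12| = 12 (distance from z₀ to the singularity z = -4).

c_0 = -1/12, c_1 = 1/144, c_2 = -1/1728, c_3 = 1/20736; R = 12.


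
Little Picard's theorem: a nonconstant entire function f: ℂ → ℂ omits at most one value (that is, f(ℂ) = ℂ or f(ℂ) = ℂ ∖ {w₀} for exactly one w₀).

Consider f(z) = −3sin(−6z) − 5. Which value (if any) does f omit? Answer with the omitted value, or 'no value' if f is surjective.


Little Picard bounds the complement of f(ℂ) to at most one point.
sin is entire and surjective onto ℂ: for every w ∈ ℂ, sin(ζ) = w has a solution ζ ∈ ℂ (e.g., via the complex inverse arcsin). With ζ = −6z this gives z = ζ/(-6). Then -3·sin(−6z) takes every value in -3·ℂ = ℂ, and adding -5 is a bijection of ℂ. So f is surjective and omits no value. (Note: only on the real line is sin bounded by [−1, 1].)

Omitted value: no value.


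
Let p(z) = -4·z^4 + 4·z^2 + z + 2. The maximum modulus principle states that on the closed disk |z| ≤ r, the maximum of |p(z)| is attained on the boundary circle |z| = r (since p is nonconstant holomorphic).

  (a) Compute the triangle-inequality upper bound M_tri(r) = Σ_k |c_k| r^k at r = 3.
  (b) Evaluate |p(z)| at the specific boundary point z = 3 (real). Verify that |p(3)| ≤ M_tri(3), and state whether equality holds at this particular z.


Coefficients: c_0 = 2, c_1 = 1, c_2 = 4, c_3 = 0, c_4 = -4. Radius r = 3.
Part (a). Triangle bound: M_tri(r) = Σ_k |c_k| r^k
  = |2|·3^0 + |1|·3^1 + |4|·3^2 + |0|·3^3 + |-4|·3^4
  = 2 + 3 + 36 + 0 + 324 = 365.
This bounds M(r) := max_{|z|=r} |p(z)| from above; equality holds iff all terms c_k z^k can be made to align in phase at a single z on |z|=r.
Part (b). At z = 3 (real, on the circle |z| = r):
  p(3) = (2)·3^0 + (1)·3^1 + (4)·3^2 + (0)·3^3 + (-4)·3^4 = -283.
  |p(3)| = 283.
Check: |p(3)| = 283 ≤ 365 = M_tri(3). ✓ Equality does not hold at z = 3 (the coefficients have mixed signs, so the terms do not all align in phase there).

M_tri(3) = 365; |p(3)| = 283; equality at z=3: no.


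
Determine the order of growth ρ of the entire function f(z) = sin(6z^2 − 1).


Write sin(w) = (e^{iw} ± e^{−iw})/(2 or 2i), so |sin(w)| ≤ e^{|w|}. With w = 6z^2 − 1, |w| ≤ 6r^2 + 1 on |z|=r, giving M(r) ≤ e^{6r^2 + 1} and ρ ≤ 2. For the lower bound, choose z on |z|=r with 6z^2 purely imaginary of modulus 6r^2; then |sin(6z^2 − 1)| grows like e^{6r^2}/2, so ρ ≥ 2. Hence ρ = 2.
Therefore ρ = 2.

Order ρ = 2.


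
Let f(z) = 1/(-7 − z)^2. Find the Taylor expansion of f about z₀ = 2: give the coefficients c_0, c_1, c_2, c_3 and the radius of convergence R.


Let w = z − z₀, so z = z₀ + w.
Then -7 − z = -7 − (z₀ + w) = (-7 − z₀) − w = -9 − w.
f(z) = 1/(-9 − w)^2 = (1/(-9)^2) · (1 − w/(-9))^{−2}.
By the binomial series (1−u)^{−2} = Σ_{n≥0} C(n+1, 1) u^n for |u|<1, with u = w/(-9):
  c_n = C(n+1, 1) / (-9)^(n+2).
  c_0 = 1/(-9)^2 = 1/81.
  c_1 = 2/(-9)^3 = -2/729.
  c_2 = 3/(-9)^4 = 1/2187.
  c_3 = 4/(-9)^5 = -4/59049.
The series is valid for |w/d| < 1, i.e. |z − z₀| < |d|.
Radius of convergence: R = |-7 − z₀| = |-9| = 9 (distance from z₀ to the singularity z = -7).

c_0 = 1/81, c_1 = -2/729, c_2 = 1/2187, c_3 = -4/59049; R = 9.


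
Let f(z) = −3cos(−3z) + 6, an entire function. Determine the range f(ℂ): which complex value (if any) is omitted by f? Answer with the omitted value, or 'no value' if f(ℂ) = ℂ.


Little Picard bounds the complement of f(ℂ) to at most one point.
cos is entire and surjective onto ℂ: for every w ∈ ℂ, cos(ζ) = w has a solution ζ ∈ ℂ (e.g., via the complex inverse arccos). With ζ = −3z this gives z = ζ/(-3). Then -3·cos(−3z) takes every value in -3·ℂ = ℂ, and adding 6 is a bijection of ℂ. So f is surjective and omits no value. (Note: only on the real line is cos bounded by [−1, 1].)

Omitted value: no value.


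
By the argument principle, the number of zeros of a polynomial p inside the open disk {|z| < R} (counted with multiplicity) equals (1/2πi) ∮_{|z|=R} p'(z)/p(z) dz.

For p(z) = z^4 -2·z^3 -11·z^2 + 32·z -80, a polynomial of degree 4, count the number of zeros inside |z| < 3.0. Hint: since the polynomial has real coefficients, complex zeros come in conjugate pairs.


The zeros of p are: -4, (1 + 2i), (1 - 2i), 4.
Their magnitudes are: 4, 2.236, 2.236, 4.
Zeros with |z| < R = 3.0: (1 + 2i), (1 - 2i).
Count = 2.
By the argument principle, (1/2πi) ∮_{|z|=R} p'(z)/p(z) dz equals exactly this count.

Number of zeros inside |z| < 3.0: 2.


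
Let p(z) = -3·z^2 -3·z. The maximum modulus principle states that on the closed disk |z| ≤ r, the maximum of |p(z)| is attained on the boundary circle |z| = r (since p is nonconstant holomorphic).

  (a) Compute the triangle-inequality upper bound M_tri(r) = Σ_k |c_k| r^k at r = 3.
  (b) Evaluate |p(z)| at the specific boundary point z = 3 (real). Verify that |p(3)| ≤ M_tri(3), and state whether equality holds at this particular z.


Coefficients: c_0 = 0, c_1 = -3, c_2 = -3. Radius r = 3.
Part (a). Triangle bound: M_tri(r) = Σ_k |c_k| r^k
  = |0|·3^0 + |-3|·3^1 + |-3|·3^2
  = 0 + 9 + 27 = 36.
This bounds M(r) := max_{|z|=r} |p(z)| from above; equality holds iff all terms c_k z^k can be made to align in phase at a single z on |z|=r.
Part (b). At z = 3 (real, on the circle |z| = r):
  p(3) = (0)·3^0 + (-3)·3^1 + (-3)·3^2 = -36.
  |p(3)| = 36.
Since all nonzero coefficients share the same sign, |p(3)| = 36 = M_tri(3); the triangle bound is attained at z = 3, so in fact M(r) = 36.

M_tri(3) = 36; |p(3)| = 36; equality at z=3: yes.


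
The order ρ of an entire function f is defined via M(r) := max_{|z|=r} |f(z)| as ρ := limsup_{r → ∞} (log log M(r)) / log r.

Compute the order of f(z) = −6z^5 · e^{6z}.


M(r) = max_{|z|=r} |-6|·|z|^5·|e^{6z}| = 6·r^5 · e^{6r^1} (the factors attain their maxima compatibly on |z|=r). Then log M(r) = log 6 + 5·log r + 6r^1, dominated by the last term, so log log M(r) ~ 1·log r. The polynomial factor -6z^5 contributes only a log r term and does not affect the order. ρ = 1.
Therefore ρ = 1.

Order ρ = 1.


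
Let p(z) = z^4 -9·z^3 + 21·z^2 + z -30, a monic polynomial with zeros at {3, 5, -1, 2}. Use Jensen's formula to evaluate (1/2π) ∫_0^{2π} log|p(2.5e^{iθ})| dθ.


Zeros: -1, 2, 3, 5; r = 2.5.
Inside |z| < r: -1, 2. Outside (|z| ≥ r): 3, 5.
p(0) = -30, so log|p(0)| = log(30) = 3.4012.
Apply Jensen: I(r) = log|p(0)| + Σ_k log(r/|z_k|), summed over zeros inside |z| < r.
  log(r/|z_k|) for z_k = -1: log(2.5/1) = 0.9163
  log(r/|z_k|) for z_k = 2: log(2.5/2) = 0.2231
  Outside zeros (3, 5) contribute nothing to the Jensen sum.
Sum over inside zeros: 1.1394.
I(r) = log|p(0)| + (inside sum) = 3.4012 + 1.1394 = 4.5406.
Note: since some zeros are outside |z| ≤ r, the simplified n·log(r) form does NOT apply — only the inside zeros contribute.

I(r) ≈ 4.5406.


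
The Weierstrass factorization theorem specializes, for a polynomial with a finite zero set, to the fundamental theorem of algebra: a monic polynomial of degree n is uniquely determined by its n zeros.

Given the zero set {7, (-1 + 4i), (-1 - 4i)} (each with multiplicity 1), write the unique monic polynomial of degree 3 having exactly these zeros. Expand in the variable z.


The polynomial is p(z) = ∏_{α ∈ S} (z − α), where S = {7, (-1 + 4i), (-1 - 4i)}.
Expanding the product yields: p(z) = z^3 -5·z^2 + 3·z -119.
Note conjugate pairs combine to real quadratics: (z − (-1+4i))(z − (-1−4i)) = z² + 2z + 17.
The resulting polynomial has degree 3 and real coefficients as required.

p(z) = z^3 -5·z^2 + 3·z -119.


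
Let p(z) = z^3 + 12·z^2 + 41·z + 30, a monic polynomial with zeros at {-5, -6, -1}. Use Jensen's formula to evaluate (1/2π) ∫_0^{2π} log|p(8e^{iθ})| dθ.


Zeros: -6, -5, -1; r = 8.
Inside |z| < r: -6, -5, -1. Outside (|z| ≥ r): ∅.
p(0) = 30, so log|p(0)| = log(30) = 3.4012.
Apply Jensen: I(r) = log|p(0)| + Σ_k log(r/|z_k|), summed over zeros inside |z| < r.
  log(r/|z_k|) for z_k = -5: log(8/5) = 0.4700
  log(r/|z_k|) for z_k = -6: log(8/6) = 0.2877
  log(r/|z_k|) for z_k = -1: log(8/1) = 2.0794
Sum over inside zeros: 2.8371.
I(r) = log|p(0)| + (inside sum) = 3.4012 + 2.8371 = 6.2383.
Closed form (all zeros inside, monic): I(r) = n·log(r) = 3·log(8) = 6.2383. ✓

I(r) ≈ 6.2383.


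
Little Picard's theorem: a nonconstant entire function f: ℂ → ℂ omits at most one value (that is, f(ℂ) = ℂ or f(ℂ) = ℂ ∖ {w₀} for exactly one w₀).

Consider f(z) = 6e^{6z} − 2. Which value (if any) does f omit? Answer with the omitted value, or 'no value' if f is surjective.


Little Picard bounds the complement of f(ℂ) to at most one point.
e^{6z} is never zero on ℂ, so 6·e^{6z} takes every value in ℂ ∖ {0}. Adding -2 shifts the range to ℂ ∖ {-2}. Thus f omits exactly the value -2.

Omitted value: -2.


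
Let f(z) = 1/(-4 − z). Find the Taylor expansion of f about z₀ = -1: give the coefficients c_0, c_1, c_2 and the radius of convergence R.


Let w = z − z₀, so z = z₀ + w.
Then -4 − z = -4 − (z₀ + w) = (-4 − z₀) − w = -3 − w.
f(z) = 1/(-3 − w) = (1/(-3)) · 1/(1 − w/(-3)) = Σ_{n≥0} w^n / (-3)^(n+1).
So c_n = 1/(-3)^(n+1):
  c_0 = 1/(-3)^1 = -1/3.
  c_1 = 1/(-3)^2 = 1/9.
  c_2 = 1/(-3)^3 = -1/27.
The series is valid for |w/d| < 1, i.e. |z − z₀| < |d|.
Radius of convergence: R = |-4 − z₀| = |-3| = 3 (distance from z₀ to the singularity z = -4).

c_0 = -1/3, c_1 = 1/9, c_2 = -1/27; R = 3.


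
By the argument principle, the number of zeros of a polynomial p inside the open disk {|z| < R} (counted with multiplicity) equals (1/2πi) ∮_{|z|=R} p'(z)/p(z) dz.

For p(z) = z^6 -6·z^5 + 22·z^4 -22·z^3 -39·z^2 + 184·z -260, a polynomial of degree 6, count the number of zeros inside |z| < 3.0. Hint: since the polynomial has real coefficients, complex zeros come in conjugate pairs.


The zeros of p are: -2, 2, (1 + 2i), (1 - 2i), (2 + 3i), (2 - 3i).
Their magnitudes are: 2, 2, 2.236, 2.236, 3.606, 3.606.
Zeros with |z| < R = 3.0: -2, 2, (1 + 2i), (1 - 2i).
Count = 4.
By the argument principle, (1/2πi) ∮_{|z|=R} p'(z)/p(z) dz equals exactly this count.

Number of zeros inside |z| < 3.0: 4.


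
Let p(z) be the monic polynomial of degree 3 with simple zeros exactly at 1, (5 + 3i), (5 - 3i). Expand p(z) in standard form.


The polynomial is p(z) = ∏_{α ∈ S} (z − α), where S = {1, (5 + 3i), (5 - 3i)}.
Expanding the product yields: p(z) = z^3 -11·z^2 + 44·z -34.
Note conjugate pairs combine to real quadratics: (z − (5+3i))(z − (5−3i)) = z² − 10z + 34.
The resulting polynomial has degree 3 and real coefficients as required.

p(z) = z^3 -11·z^2 + 44·z -34.
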